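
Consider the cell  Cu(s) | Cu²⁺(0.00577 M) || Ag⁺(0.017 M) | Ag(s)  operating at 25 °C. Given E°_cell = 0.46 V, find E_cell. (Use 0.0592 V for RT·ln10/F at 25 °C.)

Balancing electrons gives n = 2; the reaction quotient is Q = [Cu²⁺]/[Ag⁺]^2 = 20.0.
At 25 °C, E = E° − (0.0592/n) log Q = 0.46 − (0.0592/2)(1.300) = 0.460 − 0.038 = 0.422 V.

0.422 V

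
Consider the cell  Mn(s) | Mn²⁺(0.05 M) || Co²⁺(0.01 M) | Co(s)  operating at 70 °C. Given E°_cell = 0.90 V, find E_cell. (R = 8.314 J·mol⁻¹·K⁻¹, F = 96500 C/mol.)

Balancing electrons gives n = 2; the reaction quotient is Q = [Mn²⁺]/[Co²⁺] = 5.00.
E = E° − (RT/nF) ln Q = 0.90 − (8.314×343)/(2×96500) × (1.609) = 0.900 − 0.024 = 0.876 V.

0.876 V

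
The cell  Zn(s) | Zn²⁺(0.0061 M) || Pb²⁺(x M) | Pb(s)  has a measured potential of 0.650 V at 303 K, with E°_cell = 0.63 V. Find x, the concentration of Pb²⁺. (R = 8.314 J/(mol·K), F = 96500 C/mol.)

From the Nernst equation, ln Q = nF(E° − E)/RT = 2×96500×(0.63 − 0.650)/(8.314×303) = -1.532, so Q = 0.216.
With Q = [Zn²⁺]/[Pb²⁺] and the known concentrations, [Pb²⁺] in the denominator gives [Pb²⁺] = 0.028 M.

0.028 M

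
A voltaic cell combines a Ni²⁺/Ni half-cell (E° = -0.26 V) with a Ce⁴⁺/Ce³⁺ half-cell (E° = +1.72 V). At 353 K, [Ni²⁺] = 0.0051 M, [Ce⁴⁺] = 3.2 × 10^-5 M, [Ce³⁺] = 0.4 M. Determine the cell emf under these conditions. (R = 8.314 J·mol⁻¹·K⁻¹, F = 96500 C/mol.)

The Ce⁴⁺/Ce³⁺ couple has the higher reduction potential and acts as the cathode, so E°_cell = +1.72 − (-0.26) = 1.98 V.
Balancing electrons gives n = 2; the reaction quotient is Q = [Ni²⁺]·[Ce³⁺]^2/[Ce⁴⁺]^2 = 7.97 × 10^5.
E = E° − (RT/nF) ln Q = 1.98 − (8.314×353)/(2×96500) × (13.588) = 1.980 − 0.207 = 1.773 V.

1.77 V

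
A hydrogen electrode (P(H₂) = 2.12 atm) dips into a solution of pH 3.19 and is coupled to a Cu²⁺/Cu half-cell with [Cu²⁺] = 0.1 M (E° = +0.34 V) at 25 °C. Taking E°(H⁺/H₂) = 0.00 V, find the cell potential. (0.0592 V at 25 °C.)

0.51 V

The Cu²⁺/Cu couple is the cathode, so E°_cell = 0.34 V; n = 2.
[H⁺] = 10^(−3.19) = 6.5 × 10^-4 M, and Q = [H⁺]^2 / ([Cu²⁺]·P(H₂)) = 1.97 × 10^-6.
E = E° − (0.0592/2) log Q = 0.34 − (0.0592/2)(-5.706) = 0.509 V.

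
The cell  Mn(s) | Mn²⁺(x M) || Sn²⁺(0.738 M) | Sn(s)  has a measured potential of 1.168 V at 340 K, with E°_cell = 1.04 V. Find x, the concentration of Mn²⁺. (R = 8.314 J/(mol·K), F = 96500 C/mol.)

1.2 × 10^-4 M

From the Nernst equation, ln Q = nF(E° − E)/RT = 2×96500×(1.04 − 1.168)/(8.314×340) = -8.739, so Q = 1.6 × 10^-4.
With Q = [Mn²⁺]/[Sn²⁺] and the known concentrations, [Mn²⁺] in the numerator gives [Mn²⁺] = 1.2 × 10^-4 M.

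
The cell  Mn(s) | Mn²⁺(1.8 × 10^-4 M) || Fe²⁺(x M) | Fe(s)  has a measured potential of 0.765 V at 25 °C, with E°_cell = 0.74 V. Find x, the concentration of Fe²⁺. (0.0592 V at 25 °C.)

From the Nernst equation, log Q = n(E° − E)/0.0592 = 2(0.74 − 0.765)/0.0592 = -0.845, so Q = 0.143.
With Q = [Mn²⁺]/[Fe²⁺] and the known concentrations, [Fe²⁺] in the denominator gives [Fe²⁺] = 0.0013 M.

0.0013 M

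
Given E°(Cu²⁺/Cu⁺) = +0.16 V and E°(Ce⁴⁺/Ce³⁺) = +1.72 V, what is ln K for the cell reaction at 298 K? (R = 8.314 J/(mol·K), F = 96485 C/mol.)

ln K = 60.8

E°_cell = +1.72 − (+0.16) = 1.56 V, with n = 1 electron transferred.
At equilibrium E = 0, so the Nernst equation gives ln K = nFE°/RT = (1)(96485)(1.56)/((8.314)(298)) = 60.75.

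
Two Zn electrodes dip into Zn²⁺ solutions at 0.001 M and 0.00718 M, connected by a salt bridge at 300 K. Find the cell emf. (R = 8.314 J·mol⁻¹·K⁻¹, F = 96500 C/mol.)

Both half-cells are Zn²⁺/Zn, so E°_cell = 0. The concentrated side is the cathode; the cell reaction moves Zn²⁺ from high to low concentration with n = 2.
Q = [Zn²⁺]_dilute/[Zn²⁺]_conc = 0.001/0.00718 = 0.139.
E = 0 − (RT/nF) ln Q = −((8.314×300)/(2×96500))(-1.971) = 0.0255 V.

0.025 V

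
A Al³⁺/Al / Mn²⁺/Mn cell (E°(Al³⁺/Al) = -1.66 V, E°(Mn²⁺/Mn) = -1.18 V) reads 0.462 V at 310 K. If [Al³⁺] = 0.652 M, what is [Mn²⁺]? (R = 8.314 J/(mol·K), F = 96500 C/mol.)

From the Nernst equation, ln Q = nF(E° − E)/RT = 6×96500×(0.48 − 0.462)/(8.314×310) = 4.044, so Q = 57.0.
With Q = [Al³⁺]^2/[Mn²⁺]^3 and the known concentrations, [Mn²⁺]^3 in the denominator gives [Mn²⁺] = 0.2 M.

0.2 M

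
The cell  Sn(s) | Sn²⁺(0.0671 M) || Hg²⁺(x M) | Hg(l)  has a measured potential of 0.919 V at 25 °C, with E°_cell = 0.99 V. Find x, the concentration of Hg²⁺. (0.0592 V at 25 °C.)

From the Nernst equation, log Q = n(E° − E)/0.0592 = 2(0.99 − 0.919)/0.0592 = 2.399, so Q = 250.
With Q = [Sn²⁺]/[Hg²⁺] and the known concentrations, [Hg²⁺] in the denominator gives [Hg²⁺] = 2.7 × 10^-4 M.

2.7 × 10^-4 M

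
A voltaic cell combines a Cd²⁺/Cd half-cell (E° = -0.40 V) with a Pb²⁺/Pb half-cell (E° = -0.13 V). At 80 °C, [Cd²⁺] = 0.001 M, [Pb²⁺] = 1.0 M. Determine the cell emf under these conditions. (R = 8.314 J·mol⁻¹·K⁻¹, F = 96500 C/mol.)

0.375 V

The Pb²⁺/Pb couple has the higher reduction potential and acts as the cathode, so E°_cell = -0.13 − (-0.40) = 0.27 V.
Balancing electrons gives n = 2; the reaction quotient is Q = [Cd²⁺]/[Pb²⁺] = 0.00100.
E = E° − (RT/nF) ln Q = 0.27 − (8.314×353)/(2×96500) × (-6.908) = 0.270 + 0.105 = 0.375 V.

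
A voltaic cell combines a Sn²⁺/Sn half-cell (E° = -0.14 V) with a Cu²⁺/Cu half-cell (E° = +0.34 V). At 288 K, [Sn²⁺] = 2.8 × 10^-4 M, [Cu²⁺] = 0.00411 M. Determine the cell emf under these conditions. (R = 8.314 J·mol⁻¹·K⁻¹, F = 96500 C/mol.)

0.513 V

The Cu²⁺/Cu couple has the higher reduction potential and acts as the cathode, so E°_cell = +0.34 − (-0.14) = 0.48 V.
Balancing electrons gives n = 2; the reaction quotient is Q = [Sn²⁺]/[Cu²⁺] = 0.0681.
E = E° − (RT/nF) ln Q = 0.48 − (8.314×288)/(2×96500) × (-2.686) = 0.480 + 0.033 = 0.513 V.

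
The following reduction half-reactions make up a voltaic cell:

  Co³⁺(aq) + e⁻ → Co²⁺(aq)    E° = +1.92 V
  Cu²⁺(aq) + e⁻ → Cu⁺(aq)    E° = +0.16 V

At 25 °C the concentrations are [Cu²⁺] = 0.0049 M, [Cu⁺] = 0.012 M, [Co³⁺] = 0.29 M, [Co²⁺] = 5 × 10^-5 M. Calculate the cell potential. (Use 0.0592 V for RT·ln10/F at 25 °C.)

2.01 V

The Co³⁺/Co²⁺ couple has the higher reduction potential and acts as the cathode, so E°_cell = +1.92 − (+0.16) = 1.76 V.
Balancing electrons gives n = 1; the reaction quotient is Q = [Cu²⁺]·[Co²⁺]/([Cu⁺]·[Co³⁺]) = 7.04 × 10^-5.
At 25 °C, E = E° − (0.0592/n) log Q = 1.76 − (0.0592/1)(-4.152) = 1.760 + 0.246 = 2.006 V.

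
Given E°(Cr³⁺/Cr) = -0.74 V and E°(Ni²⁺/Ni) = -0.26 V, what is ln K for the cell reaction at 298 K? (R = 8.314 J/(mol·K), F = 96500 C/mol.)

E°_cell = -0.26 − (-0.74) = 0.48 V, with n = 6 electrons transferred.
At equilibrium E = 0, so the Nernst equation gives ln K = nFE°/RT = (6)(96500)(0.48)/((8.314)(298)) = 112.17.

ln K = 112.2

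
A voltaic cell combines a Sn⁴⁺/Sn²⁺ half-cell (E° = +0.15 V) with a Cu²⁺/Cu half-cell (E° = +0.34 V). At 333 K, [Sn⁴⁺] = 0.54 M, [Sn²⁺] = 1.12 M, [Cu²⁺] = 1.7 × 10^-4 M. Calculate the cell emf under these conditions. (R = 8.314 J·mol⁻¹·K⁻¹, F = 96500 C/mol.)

0.076 V

The Cu²⁺/Cu couple has the higher reduction potential and acts as the cathode, so E°_cell = +0.34 − (+0.15) = 0.19 V.
Balancing electrons gives n = 2; the reaction quotient is Q = [Sn⁴⁺]/([Sn²⁺]·[Cu²⁺]) = 2840.
E = E° − (RT/nF) ln Q = 0.19 − (8.314×333)/(2×96500) × (7.950) = 0.190 − 0.114 = 0.076 V.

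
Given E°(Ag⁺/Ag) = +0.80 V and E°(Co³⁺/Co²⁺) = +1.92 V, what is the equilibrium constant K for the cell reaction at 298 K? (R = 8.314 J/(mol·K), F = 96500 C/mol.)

E°_cell = +1.92 − (+0.80) = 1.12 V, with n = 1 electron transferred.
At equilibrium E = 0, so the Nernst equation gives ln K = nFE°/RT = (1)(96500)(1.12)/((8.314)(298)) = 43.62.
K = e^43.62 = 8.8 × 10^18.

8.8 × 10^18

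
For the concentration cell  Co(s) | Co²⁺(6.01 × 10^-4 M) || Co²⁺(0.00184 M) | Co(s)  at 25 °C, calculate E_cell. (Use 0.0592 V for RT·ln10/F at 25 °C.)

Both half-cells are Co²⁺/Co, so E°_cell = 0. The concentrated side is the cathode; the cell reaction moves Co²⁺ from high to low concentration with n = 2.
Q = [Co²⁺]_dilute/[Co²⁺]_conc = 6.01 × 10^-4/0.00184 = 0.327.
E = 0 − (0.0592/2) log Q = −(0.0592/2)(-0.486) = 0.0144 V.

0.014 V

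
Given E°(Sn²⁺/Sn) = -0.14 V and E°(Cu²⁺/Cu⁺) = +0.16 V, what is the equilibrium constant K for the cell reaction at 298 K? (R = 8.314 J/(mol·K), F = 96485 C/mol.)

E°_cell = +0.16 − (-0.14) = 0.30 V, with n = 2 electrons transferred.
At equilibrium E = 0, so the Nernst equation gives ln K = nFE°/RT = (2)(96485)(0.30)/((8.314)(298)) = 23.37.
K = e^23.37 = 1.4 × 10^10.

1.4 × 10^10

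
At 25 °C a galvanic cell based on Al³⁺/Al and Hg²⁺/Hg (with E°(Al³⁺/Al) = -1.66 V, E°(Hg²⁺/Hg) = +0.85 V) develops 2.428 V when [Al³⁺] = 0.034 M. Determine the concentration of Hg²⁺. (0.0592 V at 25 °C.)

1.8 × 10^-4 M

From the Nernst equation, log Q = n(E° − E)/0.0592 = 6(2.51 − 2.428)/0.0592 = 8.311, so Q = 2.05 × 10^8.
With Q = [Al³⁺]^2/[Hg²⁺]^3 and the known concentrations, [Hg²⁺]^3 in the denominator gives [Hg²⁺] = 1.8 × 10^-4 M.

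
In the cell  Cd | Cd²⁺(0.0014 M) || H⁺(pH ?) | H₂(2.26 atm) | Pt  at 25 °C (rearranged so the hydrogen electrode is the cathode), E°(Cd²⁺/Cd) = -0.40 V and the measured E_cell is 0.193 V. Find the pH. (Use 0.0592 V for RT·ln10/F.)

E°_cell = 0.40 V and n = 2.
log Q = n(E° − E)/0.0592 = 2×(0.40 − 0.193)/0.0592 = 6.993.
With Q = [Cd²⁺]·P(H₂) / [H⁺]^2, solving for [H⁺] gives log[H⁺] = -4.747, so pH = 4.75.

pH = 4.75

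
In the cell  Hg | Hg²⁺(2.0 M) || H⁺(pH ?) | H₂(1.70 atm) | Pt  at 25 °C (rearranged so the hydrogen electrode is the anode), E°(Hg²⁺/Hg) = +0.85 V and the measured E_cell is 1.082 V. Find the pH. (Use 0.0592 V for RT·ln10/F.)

E°_cell = 0.85 V and n = 2.
log Q = n(E° − E)/0.0592 = 2×(0.85 − 1.082)/0.0592 = -7.838.
With Q = [H⁺]^2 / ([Hg²⁺]·P(H₂)), solving for [H⁺] gives log[H⁺] = -3.653, so pH = 3.65.

pH = 3.65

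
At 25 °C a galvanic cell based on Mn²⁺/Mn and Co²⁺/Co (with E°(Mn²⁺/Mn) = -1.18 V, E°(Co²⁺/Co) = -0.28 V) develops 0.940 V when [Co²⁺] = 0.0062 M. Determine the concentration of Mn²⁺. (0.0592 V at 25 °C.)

2.8 × 10^-4 M

From the Nernst equation, log Q = n(E° − E)/0.0592 = 2(0.90 − 0.940)/0.0592 = -1.351, so Q = 0.0445.
With Q = [Mn²⁺]/[Co²⁺] and the known concentrations, [Mn²⁺] in the numerator gives [Mn²⁺] = 2.8 × 10^-4 M.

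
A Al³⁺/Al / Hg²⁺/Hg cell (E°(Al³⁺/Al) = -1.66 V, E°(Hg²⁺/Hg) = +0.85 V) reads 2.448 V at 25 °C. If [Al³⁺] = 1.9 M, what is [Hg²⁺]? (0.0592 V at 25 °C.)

From the Nernst equation, log Q = n(E° − E)/0.0592 = 6(2.51 − 2.448)/0.0592 = 6.284, so Q = 1.92 × 10^6.
With Q = [Al³⁺]^2/[Hg²⁺]^3 and the known concentrations, [Hg²⁺]^3 in the denominator gives [Hg²⁺] = 0.012 M.

0.012 M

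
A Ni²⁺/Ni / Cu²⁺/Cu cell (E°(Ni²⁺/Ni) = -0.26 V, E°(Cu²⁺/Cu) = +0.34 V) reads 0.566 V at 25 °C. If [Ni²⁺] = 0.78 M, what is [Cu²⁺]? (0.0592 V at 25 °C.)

From the Nernst equation, log Q = n(E° − E)/0.0592 = 2(0.60 − 0.566)/0.0592 = 1.149, so Q = 14.1.
With Q = [Ni²⁺]/[Cu²⁺] and the known concentrations, [Cu²⁺] in the denominator gives [Cu²⁺] = 0.055 M.

0.055 M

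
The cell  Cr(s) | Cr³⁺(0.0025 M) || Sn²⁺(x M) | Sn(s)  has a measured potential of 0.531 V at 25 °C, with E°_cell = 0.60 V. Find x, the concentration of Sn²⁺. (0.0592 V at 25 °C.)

8.6 × 10^-5 M

From the Nernst equation, log Q = n(E° − E)/0.0592 = 6(0.60 − 0.531)/0.0592 = 6.993, so Q = 9.85 × 10^6.
With Q = [Cr³⁺]^2/[Sn²⁺]^3 and the known concentrations, [Sn²⁺]^3 in the denominator gives [Sn²⁺] = 8.6 × 10^-5 M.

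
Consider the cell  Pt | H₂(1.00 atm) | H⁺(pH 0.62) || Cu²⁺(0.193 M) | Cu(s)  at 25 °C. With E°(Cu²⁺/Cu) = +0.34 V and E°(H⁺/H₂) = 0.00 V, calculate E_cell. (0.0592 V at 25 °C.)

0.36 V

The Cu²⁺/Cu couple is the cathode, so E°_cell = 0.34 V; n = 2.
[H⁺] = 10^(−0.62) = 0.24 M, and Q = [H⁺]^2 / ([Cu²⁺]·P(H₂)) = 0.298.
E = E° − (0.0592/2) log Q = 0.34 − (0.0592/2)(-0.526) = 0.356 V.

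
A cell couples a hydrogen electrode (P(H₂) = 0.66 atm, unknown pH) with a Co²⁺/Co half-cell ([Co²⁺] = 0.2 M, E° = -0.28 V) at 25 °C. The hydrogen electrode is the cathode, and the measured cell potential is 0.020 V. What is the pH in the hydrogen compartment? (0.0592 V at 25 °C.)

pH = 4.83

E°_cell = 0.28 V and n = 2.
log Q = n(E° − E)/0.0592 = 2×(0.28 − 0.020)/0.0592 = 8.784.
With Q = [Co²⁺]·P(H₂) / [H⁺]^2, solving for [H⁺] gives log[H⁺] = -4.832, so pH = 4.83.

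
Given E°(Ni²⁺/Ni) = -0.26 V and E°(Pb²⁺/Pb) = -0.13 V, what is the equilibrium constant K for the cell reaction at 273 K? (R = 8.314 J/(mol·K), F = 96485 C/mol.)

6.3 × 10^4

E°_cell = -0.13 − (-0.26) = 0.13 V, with n = 2 electrons transferred.
At equilibrium E = 0, so the Nernst equation gives ln K = nFE°/RT = (2)(96485)(0.13)/((8.314)(273)) = 11.05.
K = e^11.05 = 6.3 × 10^4.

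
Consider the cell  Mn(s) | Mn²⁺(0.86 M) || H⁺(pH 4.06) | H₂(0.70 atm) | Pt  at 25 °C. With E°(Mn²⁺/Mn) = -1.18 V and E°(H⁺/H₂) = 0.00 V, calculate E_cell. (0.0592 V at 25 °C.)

0.95 V

The hydrogen couple is the cathode, so E°_cell = 1.18 V; n = 2.
[H⁺] = 10^(−4.06) = 8.7 × 10^-5 M, and Q = [Mn²⁺]·P(H₂) / [H⁺]^2 = 7.94 × 10^7.
E = E° − (0.0592/2) log Q = 1.18 − (0.0592/2)(7.900) = 0.946 V.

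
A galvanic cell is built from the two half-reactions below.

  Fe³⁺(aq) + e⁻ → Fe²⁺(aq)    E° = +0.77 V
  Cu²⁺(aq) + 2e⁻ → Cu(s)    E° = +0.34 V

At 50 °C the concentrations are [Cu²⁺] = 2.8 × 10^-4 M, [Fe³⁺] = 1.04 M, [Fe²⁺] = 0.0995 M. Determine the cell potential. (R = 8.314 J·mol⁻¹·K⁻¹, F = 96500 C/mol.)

0.609 V

The Fe³⁺/Fe²⁺ couple has the higher reduction potential and acts as the cathode, so E°_cell = +0.77 − (+0.34) = 0.43 V.
Balancing electrons gives n = 2; the reaction quotient is Q = [Cu²⁺]·[Fe²⁺]^2/[Fe³⁺]^2 = 2.56 × 10^-6.
E = E° − (RT/nF) ln Q = 0.43 − (8.314×323)/(2×96500) × (-12.874) = 0.430 + 0.179 = 0.609 V.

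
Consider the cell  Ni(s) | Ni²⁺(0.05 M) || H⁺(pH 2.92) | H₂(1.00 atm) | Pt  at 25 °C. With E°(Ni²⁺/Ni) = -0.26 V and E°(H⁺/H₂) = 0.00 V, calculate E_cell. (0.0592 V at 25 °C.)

0.13 V

The hydrogen couple is the cathode, so E°_cell = 0.26 V; n = 2.
[H⁺] = 10^(−2.92) = 0.0012 M, and Q = [Ni²⁺]·P(H₂) / [H⁺]^2 = 3.46 × 10^4.
E = E° − (0.0592/2) log Q = 0.26 − (0.0592/2)(4.539) = 0.126 V.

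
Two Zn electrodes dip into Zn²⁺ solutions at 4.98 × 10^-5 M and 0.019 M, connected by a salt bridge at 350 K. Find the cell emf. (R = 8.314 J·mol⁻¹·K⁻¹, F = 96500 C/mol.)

0.090 V

Both half-cells are Zn²⁺/Zn, so E°_cell = 0. The concentrated side is the cathode; the cell reaction moves Zn²⁺ from high to low concentration with n = 2.
Q = [Zn²⁺]_dilute/[Zn²⁺]_conc = 4.98 × 10^-5/0.019 = 0.00262.
E = 0 − (RT/nF) ln Q = −((8.314×350)/(2×96500))(-5.944) = 0.0896 V.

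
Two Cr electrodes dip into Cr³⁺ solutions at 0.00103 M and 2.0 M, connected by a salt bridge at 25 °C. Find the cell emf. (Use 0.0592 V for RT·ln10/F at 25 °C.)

0.065 V

Both half-cells are Cr³⁺/Cr, so E°_cell = 0. The concentrated side is the cathode; the cell reaction moves Cr³⁺ from high to low concentration with n = 3.
Q = [Cr³⁺]_dilute/[Cr³⁺]_conc = 0.00103/2.0 = 5.15 × 10^-4.
E = 0 − (0.0592/3) log Q = −(0.0592/3)(-3.288) = 0.0649 V.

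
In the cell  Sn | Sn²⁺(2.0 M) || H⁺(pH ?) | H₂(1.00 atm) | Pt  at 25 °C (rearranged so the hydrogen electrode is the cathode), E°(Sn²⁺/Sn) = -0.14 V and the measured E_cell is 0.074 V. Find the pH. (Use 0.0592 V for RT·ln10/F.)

E°_cell = 0.14 V and n = 2.
log Q = n(E° − E)/0.0592 = 2×(0.14 − 0.074)/0.0592 = 2.230.
With Q = [Sn²⁺]·P(H₂) / [H⁺]^2, solving for [H⁺] gives log[H⁺] = -0.964, so pH = 0.96.

pH = 0.96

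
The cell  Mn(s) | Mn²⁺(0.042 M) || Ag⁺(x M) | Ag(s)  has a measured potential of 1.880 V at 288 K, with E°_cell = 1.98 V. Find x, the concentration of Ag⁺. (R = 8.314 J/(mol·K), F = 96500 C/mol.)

From the Nernst equation, ln Q = nF(E° − E)/RT = 2×96500×(1.98 − 1.880)/(8.314×288) = 8.060, so Q = 3170.
With Q = [Mn²⁺]/[Ag⁺]^2 and the known concentrations, [Ag⁺]^2 in the denominator gives [Ag⁺] = 0.0036 M.

0.0036 M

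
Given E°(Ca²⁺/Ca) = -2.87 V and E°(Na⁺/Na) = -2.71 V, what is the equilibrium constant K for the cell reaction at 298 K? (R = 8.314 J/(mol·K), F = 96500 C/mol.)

E°_cell = -2.71 − (-2.87) = 0.16 V, with n = 2 electrons transferred.
At equilibrium E = 0, so the Nernst equation gives ln K = nFE°/RT = (2)(96500)(0.16)/((8.314)(298)) = 12.46.
K = e^12.46 = 2.6 × 10^5.

2.6 × 10^5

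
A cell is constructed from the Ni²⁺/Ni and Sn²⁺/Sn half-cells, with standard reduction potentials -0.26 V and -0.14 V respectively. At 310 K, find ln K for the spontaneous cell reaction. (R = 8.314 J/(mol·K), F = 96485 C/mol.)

E°_cell = -0.14 − (-0.26) = 0.12 V, with n = 2 electrons transferred.
At equilibrium E = 0, so the Nernst equation gives ln K = nFE°/RT = (2)(96485)(0.12)/((8.314)(310)) = 8.98.

ln K = 9.0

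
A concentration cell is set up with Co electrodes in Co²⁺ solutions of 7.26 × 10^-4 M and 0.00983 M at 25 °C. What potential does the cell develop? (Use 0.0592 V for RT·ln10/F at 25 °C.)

0.034 V

Both half-cells are Co²⁺/Co, so E°_cell = 0. The concentrated side is the cathode; the cell reaction moves Co²⁺ from high to low concentration with n = 2.
Q = [Co²⁺]_dilute/[Co²⁺]_conc = 7.26 × 10^-4/0.00983 = 0.0739.
E = 0 − (0.0592/2) log Q = −(0.0592/2)(-1.132) = 0.0335 V.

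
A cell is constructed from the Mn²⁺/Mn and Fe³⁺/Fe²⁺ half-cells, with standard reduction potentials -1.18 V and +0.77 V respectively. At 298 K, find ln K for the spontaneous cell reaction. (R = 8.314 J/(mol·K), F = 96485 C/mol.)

E°_cell = +0.77 − (-1.18) = 1.95 V, with n = 2 electrons transferred.
At equilibrium E = 0, so the Nernst equation gives ln K = nFE°/RT = (2)(96485)(1.95)/((8.314)(298)) = 151.88.

ln K = 151.9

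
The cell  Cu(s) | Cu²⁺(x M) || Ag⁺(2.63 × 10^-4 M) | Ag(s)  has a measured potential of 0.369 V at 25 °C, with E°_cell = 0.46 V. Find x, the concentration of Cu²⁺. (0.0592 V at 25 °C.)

From the Nernst equation, log Q = n(E° − E)/0.0592 = 2(0.46 − 0.369)/0.0592 = 3.074, so Q = 1190.
With Q = [Cu²⁺]/[Ag⁺]^2 and the known concentrations, [Cu²⁺] in the numerator gives [Cu²⁺] = 8.2 × 10^-5 M.

8.2 × 10^-5 M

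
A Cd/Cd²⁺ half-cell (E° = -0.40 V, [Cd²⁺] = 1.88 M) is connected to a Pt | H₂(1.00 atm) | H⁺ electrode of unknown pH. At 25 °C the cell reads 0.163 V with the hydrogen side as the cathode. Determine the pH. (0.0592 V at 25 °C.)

E°_cell = 0.40 V and n = 2.
log Q = n(E° − E)/0.0592 = 2×(0.40 − 0.163)/0.0592 = 8.007.
With Q = [Cd²⁺]·P(H₂) / [H⁺]^2, solving for [H⁺] gives log[H⁺] = -3.866, so pH = 3.87.

pH = 3.87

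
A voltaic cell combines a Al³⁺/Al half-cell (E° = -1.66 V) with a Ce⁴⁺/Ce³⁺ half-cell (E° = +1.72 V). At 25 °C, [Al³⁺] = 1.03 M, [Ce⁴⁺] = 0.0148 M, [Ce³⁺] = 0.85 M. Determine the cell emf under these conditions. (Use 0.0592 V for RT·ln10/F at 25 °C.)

3.28 V

The Ce⁴⁺/Ce³⁺ couple has the higher reduction potential and acts as the cathode, so E°_cell = +1.72 − (-1.66) = 3.38 V.
Balancing electrons gives n = 3; the reaction quotient is Q = [Al³⁺]·[Ce³⁺]^3/[Ce⁴⁺]^3 = 1.95 × 10^5.
At 25 °C, E = E° − (0.0592/n) log Q = 3.38 − (0.0592/3)(5.290) = 3.380 − 0.104 = 3.276 V.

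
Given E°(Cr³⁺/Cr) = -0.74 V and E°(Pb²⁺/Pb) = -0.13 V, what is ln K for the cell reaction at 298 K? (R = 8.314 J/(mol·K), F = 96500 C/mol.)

ln K = 142.6

E°_cell = -0.13 − (-0.74) = 0.61 V, with n = 6 electrons transferred.
At equilibrium E = 0, so the Nernst equation gives ln K = nFE°/RT = (6)(96500)(0.61)/((8.314)(298)) = 142.55.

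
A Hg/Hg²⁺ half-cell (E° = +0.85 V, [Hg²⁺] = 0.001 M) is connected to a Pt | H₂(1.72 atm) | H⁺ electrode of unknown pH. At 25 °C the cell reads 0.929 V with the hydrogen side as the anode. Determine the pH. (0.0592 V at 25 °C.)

pH = 2.72

E°_cell = 0.85 V and n = 2.
log Q = n(E° − E)/0.0592 = 2×(0.85 − 0.929)/0.0592 = -2.669.
With Q = [H⁺]^2 / ([Hg²⁺]·P(H₂)), solving for [H⁺] gives log[H⁺] = -2.717, so pH = 2.72.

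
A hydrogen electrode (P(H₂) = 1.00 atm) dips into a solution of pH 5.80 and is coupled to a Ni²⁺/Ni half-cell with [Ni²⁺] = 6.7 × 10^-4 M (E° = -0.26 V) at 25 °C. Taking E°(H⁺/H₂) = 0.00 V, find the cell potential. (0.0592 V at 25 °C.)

0.011 V

The hydrogen couple is the cathode, so E°_cell = 0.26 V; n = 2.
[H⁺] = 10^(−5.80) = 1.6 × 10^-6 M, and Q = [Ni²⁺]·P(H₂) / [H⁺]^2 = 2.67 × 10^8.
E = E° − (0.0592/2) log Q = 0.26 − (0.0592/2)(8.426) = 0.011 V.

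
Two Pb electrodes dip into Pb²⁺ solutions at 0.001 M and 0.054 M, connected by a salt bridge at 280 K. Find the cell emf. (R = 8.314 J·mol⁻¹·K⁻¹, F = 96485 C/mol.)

0.048 V

Both half-cells are Pb²⁺/Pb, so E°_cell = 0. The concentrated side is the cathode; the cell reaction moves Pb²⁺ from high to low concentration with n = 2.
Q = [Pb²⁺]_dilute/[Pb²⁺]_conc = 0.001/0.054 = 0.0185.
E = 0 − (RT/nF) ln Q = −((8.314×280)/(2×96485))(-3.989) = 0.0481 V.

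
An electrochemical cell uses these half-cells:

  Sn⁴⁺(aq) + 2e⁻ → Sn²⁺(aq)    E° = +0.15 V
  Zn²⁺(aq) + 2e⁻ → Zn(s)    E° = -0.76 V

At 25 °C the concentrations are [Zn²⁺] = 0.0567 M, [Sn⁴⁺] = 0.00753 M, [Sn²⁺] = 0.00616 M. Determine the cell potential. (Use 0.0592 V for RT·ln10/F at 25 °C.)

0.949 V

The Sn⁴⁺/Sn²⁺ couple has the higher reduction potential and acts as the cathode, so E°_cell = +0.15 − (-0.76) = 0.91 V.
Balancing electrons gives n = 2; the reaction quotient is Q = [Zn²⁺]·[Sn²⁺]/[Sn⁴⁺] = 0.0464.
At 25 °C, E = E° − (0.0592/n) log Q = 0.91 − (0.0592/2)(-1.334) = 0.910 + 0.039 = 0.949 V.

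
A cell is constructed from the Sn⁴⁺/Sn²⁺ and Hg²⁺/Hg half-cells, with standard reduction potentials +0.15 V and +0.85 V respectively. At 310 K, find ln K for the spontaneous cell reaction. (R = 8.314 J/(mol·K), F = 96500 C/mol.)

E°_cell = +0.85 − (+0.15) = 0.70 V, with n = 2 electrons transferred.
At equilibrium E = 0, so the Nernst equation gives ln K = nFE°/RT = (2)(96500)(0.70)/((8.314)(310)) = 52.42.

ln K = 52.4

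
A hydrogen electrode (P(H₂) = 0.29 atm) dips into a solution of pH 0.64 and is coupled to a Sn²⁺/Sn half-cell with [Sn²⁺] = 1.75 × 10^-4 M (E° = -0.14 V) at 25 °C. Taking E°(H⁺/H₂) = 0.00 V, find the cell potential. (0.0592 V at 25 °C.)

The hydrogen couple is the cathode, so E°_cell = 0.14 V; n = 2.
[H⁺] = 10^(−0.64) = 0.23 M, and Q = [Sn²⁺]·P(H₂) / [H⁺]^2 = 9.67 × 10^-4.
E = E° − (0.0592/2) log Q = 0.14 − (0.0592/2)(-3.015) = 0.229 V.

0.23 V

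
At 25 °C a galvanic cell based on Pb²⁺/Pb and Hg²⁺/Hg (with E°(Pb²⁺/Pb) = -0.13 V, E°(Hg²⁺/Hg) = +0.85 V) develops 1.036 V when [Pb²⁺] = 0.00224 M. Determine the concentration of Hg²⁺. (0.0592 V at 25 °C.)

From the Nernst equation, log Q = n(E° − E)/0.0592 = 2(0.98 − 1.036)/0.0592 = -1.892, so Q = 0.0128.
With Q = [Pb²⁺]/[Hg²⁺] and the known concentrations, [Hg²⁺] in the denominator gives [Hg²⁺] = 0.17 M.

0.17 M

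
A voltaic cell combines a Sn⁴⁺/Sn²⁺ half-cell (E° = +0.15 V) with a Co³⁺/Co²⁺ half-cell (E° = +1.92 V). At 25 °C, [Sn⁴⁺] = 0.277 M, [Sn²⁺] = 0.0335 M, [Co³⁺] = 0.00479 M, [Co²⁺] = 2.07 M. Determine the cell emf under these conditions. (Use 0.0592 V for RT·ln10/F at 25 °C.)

The Co³⁺/Co²⁺ couple has the higher reduction potential and acts as the cathode, so E°_cell = +1.92 − (+0.15) = 1.77 V.
Balancing electrons gives n = 2; the reaction quotient is Q = [Sn⁴⁺]·[Co²⁺]^2/([Sn²⁺]·[Co³⁺]^2) = 1.54 × 10^6.
At 25 °C, E = E° − (0.0592/n) log Q = 1.77 − (0.0592/2)(6.189) = 1.770 − 0.183 = 1.587 V.

1.59 V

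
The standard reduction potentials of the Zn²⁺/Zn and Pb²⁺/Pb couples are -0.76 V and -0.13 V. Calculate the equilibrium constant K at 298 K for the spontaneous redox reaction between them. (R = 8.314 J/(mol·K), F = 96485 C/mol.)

E°_cell = -0.13 − (-0.76) = 0.63 V, with n = 2 electrons transferred.
At equilibrium E = 0, so the Nernst equation gives ln K = nFE°/RT = (2)(96485)(0.63)/((8.314)(298)) = 49.07.
K = e^49.07 = 2 × 10^21.

2 × 10^21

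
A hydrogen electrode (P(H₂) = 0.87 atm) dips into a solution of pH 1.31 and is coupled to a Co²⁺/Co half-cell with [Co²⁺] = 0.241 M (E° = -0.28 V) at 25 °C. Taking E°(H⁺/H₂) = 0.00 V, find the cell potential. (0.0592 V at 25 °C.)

The hydrogen couple is the cathode, so E°_cell = 0.28 V; n = 2.
[H⁺] = 10^(−1.31) = 0.049 M, and Q = [Co²⁺]·P(H₂) / [H⁺]^2 = 87.4.
E = E° − (0.0592/2) log Q = 0.28 − (0.0592/2)(1.942) = 0.223 V.

0.22 V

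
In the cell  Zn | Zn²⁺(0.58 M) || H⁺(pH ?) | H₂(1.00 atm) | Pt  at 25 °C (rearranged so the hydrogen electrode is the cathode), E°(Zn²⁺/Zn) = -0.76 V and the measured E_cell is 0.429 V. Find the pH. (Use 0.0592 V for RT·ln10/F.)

pH = 5.71

E°_cell = 0.76 V and n = 2.
log Q = n(E° − E)/0.0592 = 2×(0.76 − 0.429)/0.0592 = 11.182.
With Q = [Zn²⁺]·P(H₂) / [H⁺]^2, solving for [H⁺] gives log[H⁺] = -5.710, so pH = 5.71.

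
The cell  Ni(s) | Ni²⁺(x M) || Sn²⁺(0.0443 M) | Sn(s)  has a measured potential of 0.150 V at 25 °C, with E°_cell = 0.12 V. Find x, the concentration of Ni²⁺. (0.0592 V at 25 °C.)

From the Nernst equation, log Q = n(E° − E)/0.0592 = 2(0.12 − 0.150)/0.0592 = -1.014, so Q = 0.0969.
With Q = [Ni²⁺]/[Sn²⁺] and the known concentrations, [Ni²⁺] in the numerator gives [Ni²⁺] = 0.0043 M.

0.0043 M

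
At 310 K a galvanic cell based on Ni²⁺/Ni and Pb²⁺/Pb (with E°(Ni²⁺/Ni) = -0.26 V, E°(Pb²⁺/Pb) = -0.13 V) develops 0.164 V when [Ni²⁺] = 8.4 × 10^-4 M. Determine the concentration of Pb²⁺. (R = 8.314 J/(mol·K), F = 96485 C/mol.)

0.011 M

From the Nernst equation, ln Q = nF(E° − E)/RT = 2×96485×(0.13 − 0.164)/(8.314×310) = -2.546, so Q = 0.0784.
With Q = [Ni²⁺]/[Pb²⁺] and the known concentrations, [Pb²⁺] in the denominator gives [Pb²⁺] = 0.011 M.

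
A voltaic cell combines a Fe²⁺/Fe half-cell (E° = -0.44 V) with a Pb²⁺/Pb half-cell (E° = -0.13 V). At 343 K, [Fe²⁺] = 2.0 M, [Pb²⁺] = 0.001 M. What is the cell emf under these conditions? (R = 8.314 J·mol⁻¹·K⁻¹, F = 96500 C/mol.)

The Pb²⁺/Pb couple has the higher reduction potential and acts as the cathode, so E°_cell = -0.13 − (-0.44) = 0.31 V.
Balancing electrons gives n = 2; the reaction quotient is Q = [Fe²⁺]/[Pb²⁺] = 2000.
E = E° − (RT/nF) ln Q = 0.31 − (8.314×343)/(2×96500) × (7.601) = 0.310 − 0.112 = 0.198 V.

0.198 V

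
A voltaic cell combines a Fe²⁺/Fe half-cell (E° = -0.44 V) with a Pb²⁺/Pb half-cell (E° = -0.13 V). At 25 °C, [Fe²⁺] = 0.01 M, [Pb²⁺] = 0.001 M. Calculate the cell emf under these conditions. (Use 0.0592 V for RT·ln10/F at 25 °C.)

The Pb²⁺/Pb couple has the higher reduction potential and acts as the cathode, so E°_cell = -0.13 − (-0.44) = 0.31 V.
Balancing electrons gives n = 2; the reaction quotient is Q = [Fe²⁺]/[Pb²⁺] = 10.0.
At 25 °C, E = E° − (0.0592/n) log Q = 0.31 − (0.0592/2)(1.000) = 0.310 − 0.030 = 0.280 V.

0.280 V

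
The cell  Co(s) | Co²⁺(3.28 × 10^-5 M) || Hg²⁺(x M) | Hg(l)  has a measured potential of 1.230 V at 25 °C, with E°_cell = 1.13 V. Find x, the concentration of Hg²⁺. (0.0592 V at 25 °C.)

From the Nernst equation, log Q = n(E° − E)/0.0592 = 2(1.13 − 1.230)/0.0592 = -3.378, so Q = 4.18 × 10^-4.
With Q = [Co²⁺]/[Hg²⁺] and the known concentrations, [Hg²⁺] in the denominator gives [Hg²⁺] = 0.078 M.

0.078 M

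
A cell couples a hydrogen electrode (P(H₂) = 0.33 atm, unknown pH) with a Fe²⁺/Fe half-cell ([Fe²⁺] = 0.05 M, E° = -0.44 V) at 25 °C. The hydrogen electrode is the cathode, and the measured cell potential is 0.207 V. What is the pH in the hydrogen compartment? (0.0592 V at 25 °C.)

E°_cell = 0.44 V and n = 2.
log Q = n(E° − E)/0.0592 = 2×(0.44 − 0.207)/0.0592 = 7.872.
With Q = [Fe²⁺]·P(H₂) / [H⁺]^2, solving for [H⁺] gives log[H⁺] = -4.827, so pH = 4.83.

pH = 4.83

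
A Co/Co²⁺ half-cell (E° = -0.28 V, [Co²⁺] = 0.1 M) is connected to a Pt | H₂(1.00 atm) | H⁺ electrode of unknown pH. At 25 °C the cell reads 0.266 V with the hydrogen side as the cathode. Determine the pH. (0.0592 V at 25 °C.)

pH = 0.74

E°_cell = 0.28 V and n = 2.
log Q = n(E° − E)/0.0592 = 2×(0.28 − 0.266)/0.0592 = 0.473.
With Q = [Co²⁺]·P(H₂) / [H⁺]^2, solving for [H⁺] gives log[H⁺] = -0.736, so pH = 0.74.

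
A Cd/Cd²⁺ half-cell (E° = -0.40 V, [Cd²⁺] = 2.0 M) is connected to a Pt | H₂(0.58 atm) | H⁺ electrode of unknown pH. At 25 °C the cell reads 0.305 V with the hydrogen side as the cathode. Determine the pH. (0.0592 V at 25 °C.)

E°_cell = 0.40 V and n = 2.
log Q = n(E° − E)/0.0592 = 2×(0.40 − 0.305)/0.0592 = 3.209.
With Q = [Cd²⁺]·P(H₂) / [H⁺]^2, solving for [H⁺] gives log[H⁺] = -1.573, so pH = 1.57.

pH = 1.57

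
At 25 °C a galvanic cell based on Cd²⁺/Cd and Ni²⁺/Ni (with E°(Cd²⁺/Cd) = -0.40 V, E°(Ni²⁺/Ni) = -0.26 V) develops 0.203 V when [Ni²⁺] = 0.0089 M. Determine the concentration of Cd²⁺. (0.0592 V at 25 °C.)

From the Nernst equation, log Q = n(E° − E)/0.0592 = 2(0.14 − 0.203)/0.0592 = -2.128, so Q = 0.00744.
With Q = [Cd²⁺]/[Ni²⁺] and the known concentrations, [Cd²⁺] in the numerator gives [Cd²⁺] = 6.6 × 10^-5 M.

6.6 × 10^-5 M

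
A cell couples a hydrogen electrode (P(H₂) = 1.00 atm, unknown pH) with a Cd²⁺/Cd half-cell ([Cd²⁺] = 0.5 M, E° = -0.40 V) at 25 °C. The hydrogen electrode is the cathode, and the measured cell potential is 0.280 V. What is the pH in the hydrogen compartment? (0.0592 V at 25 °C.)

pH = 2.18

E°_cell = 0.40 V and n = 2.
log Q = n(E° − E)/0.0592 = 2×(0.40 − 0.280)/0.0592 = 4.054.
With Q = [Cd²⁺]·P(H₂) / [H⁺]^2, solving for [H⁺] gives log[H⁺] = -2.178, so pH = 2.18.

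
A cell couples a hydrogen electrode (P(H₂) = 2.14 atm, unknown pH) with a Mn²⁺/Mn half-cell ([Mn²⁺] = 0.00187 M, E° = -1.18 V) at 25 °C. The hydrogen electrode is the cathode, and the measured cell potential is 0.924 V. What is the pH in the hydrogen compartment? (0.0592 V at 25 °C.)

pH = 5.52

E°_cell = 1.18 V and n = 2.
log Q = n(E° − E)/0.0592 = 2×(1.18 − 0.924)/0.0592 = 8.649.
With Q = [Mn²⁺]·P(H₂) / [H⁺]^2, solving for [H⁺] gives log[H⁺] = -5.523, so pH = 5.52.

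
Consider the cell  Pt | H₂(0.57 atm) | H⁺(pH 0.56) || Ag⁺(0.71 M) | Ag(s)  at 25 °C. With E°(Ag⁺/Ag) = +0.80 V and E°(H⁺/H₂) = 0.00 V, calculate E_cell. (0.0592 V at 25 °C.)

0.82 V

The Ag⁺/Ag couple is the cathode, so E°_cell = 0.80 V; n = 2.
[H⁺] = 10^(−0.56) = 0.28 M, and Q = [H⁺]^2 / ([Ag⁺]^2·P(H₂)) = 0.264.
E = E° − (0.0592/2) log Q = 0.80 − (0.0592/2)(-0.578) = 0.817 V.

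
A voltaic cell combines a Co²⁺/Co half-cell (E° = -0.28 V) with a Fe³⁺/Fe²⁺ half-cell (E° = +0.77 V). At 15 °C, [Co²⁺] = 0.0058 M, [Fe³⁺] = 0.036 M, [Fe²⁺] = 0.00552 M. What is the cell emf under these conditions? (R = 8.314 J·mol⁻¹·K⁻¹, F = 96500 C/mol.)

1.16 V

The Fe³⁺/Fe²⁺ couple has the higher reduction potential and acts as the cathode, so E°_cell = +0.77 − (-0.28) = 1.05 V.
Balancing electrons gives n = 2; the reaction quotient is Q = [Co²⁺]·[Fe²⁺]^2/[Fe³⁺]^2 = 1.36 × 10^-4.
E = E° − (RT/nF) ln Q = 1.05 − (8.314×288)/(2×96500) × (-8.900) = 1.050 + 0.110 = 1.160 V.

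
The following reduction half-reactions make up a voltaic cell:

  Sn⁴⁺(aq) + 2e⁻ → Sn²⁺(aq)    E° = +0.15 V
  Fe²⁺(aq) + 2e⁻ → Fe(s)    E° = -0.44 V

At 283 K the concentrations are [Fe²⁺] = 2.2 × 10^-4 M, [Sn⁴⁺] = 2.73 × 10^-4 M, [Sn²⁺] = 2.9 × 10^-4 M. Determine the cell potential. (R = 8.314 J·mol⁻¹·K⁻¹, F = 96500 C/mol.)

The Sn⁴⁺/Sn²⁺ couple has the higher reduction potential and acts as the cathode, so E°_cell = +0.15 − (-0.44) = 0.59 V.
Balancing electrons gives n = 2; the reaction quotient is Q = [Fe²⁺]·[Sn²⁺]/[Sn⁴⁺] = 2.34 × 10^-4.
E = E° − (RT/nF) ln Q = 0.59 − (8.314×283)/(2×96500) × (-8.361) = 0.590 + 0.102 = 0.692 V.

0.692 V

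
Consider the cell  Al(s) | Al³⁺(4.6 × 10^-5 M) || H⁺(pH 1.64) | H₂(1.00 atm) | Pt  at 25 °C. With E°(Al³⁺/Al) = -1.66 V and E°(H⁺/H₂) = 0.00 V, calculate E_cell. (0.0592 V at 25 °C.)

The hydrogen couple is the cathode, so E°_cell = 1.66 V; n = 6.
[H⁺] = 10^(−1.64) = 0.023 M, and Q = [Al³⁺]^2·P(H₂)^3 / [H⁺]^6 = 14.6.
E = E° − (0.0592/6) log Q = 1.66 − (0.0592/6)(1.166) = 1.648 V.

1.65 V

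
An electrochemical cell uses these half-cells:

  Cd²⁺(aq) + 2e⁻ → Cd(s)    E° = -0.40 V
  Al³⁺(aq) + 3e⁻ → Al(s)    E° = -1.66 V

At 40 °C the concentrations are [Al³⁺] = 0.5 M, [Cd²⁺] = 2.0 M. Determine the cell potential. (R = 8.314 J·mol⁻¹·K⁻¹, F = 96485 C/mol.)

The Cd²⁺/Cd couple has the higher reduction potential and acts as the cathode, so E°_cell = -0.40 − (-1.66) = 1.26 V.
Balancing electrons gives n = 6; the reaction quotient is Q = [Al³⁺]^2/[Cd²⁺]^3 = 0.0312.
E = E° − (RT/nF) ln Q = 1.26 − (8.314×313)/(6×96485) × (-3.466) = 1.260 + 0.016 = 1.276 V.

1.28 V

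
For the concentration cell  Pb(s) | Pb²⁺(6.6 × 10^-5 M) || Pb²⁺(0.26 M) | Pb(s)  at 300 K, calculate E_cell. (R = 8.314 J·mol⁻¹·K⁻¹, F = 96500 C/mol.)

Both half-cells are Pb²⁺/Pb, so E°_cell = 0. The concentrated side is the cathode; the cell reaction moves Pb²⁺ from high to low concentration with n = 2.
Q = [Pb²⁺]_dilute/[Pb²⁺]_conc = 6.6 × 10^-5/0.26 = 2.54 × 10^-4.
E = 0 − (RT/nF) ln Q = −((8.314×300)/(2×96500))(-8.279) = 0.1070 V.

0.11 V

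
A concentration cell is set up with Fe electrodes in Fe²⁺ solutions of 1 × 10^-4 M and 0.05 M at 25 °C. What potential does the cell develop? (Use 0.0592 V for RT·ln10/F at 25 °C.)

0.080 V

Both half-cells are Fe²⁺/Fe, so E°_cell = 0. The concentrated side is the cathode; the cell reaction moves Fe²⁺ from high to low concentration with n = 2.
Q = [Fe²⁺]_dilute/[Fe²⁺]_conc = 1 × 10^-4/0.05 = 0.00200.
E = 0 − (0.0592/2) log Q = −(0.0592/2)(-2.699) = 0.0799 V.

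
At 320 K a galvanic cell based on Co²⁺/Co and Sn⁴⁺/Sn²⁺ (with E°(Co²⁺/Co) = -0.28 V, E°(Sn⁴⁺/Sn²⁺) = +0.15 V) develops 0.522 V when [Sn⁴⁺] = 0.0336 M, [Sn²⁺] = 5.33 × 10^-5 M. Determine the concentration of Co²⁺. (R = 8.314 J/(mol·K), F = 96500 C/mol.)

0.8 M

From the Nernst equation, ln Q = nF(E° − E)/RT = 2×96500×(0.43 − 0.522)/(8.314×320) = -6.674, so Q = 0.00126.
With Q = [Co²⁺]·[Sn²⁺]/[Sn⁴⁺] and the known concentrations, [Co²⁺] in the numerator gives [Co²⁺] = 0.8 M.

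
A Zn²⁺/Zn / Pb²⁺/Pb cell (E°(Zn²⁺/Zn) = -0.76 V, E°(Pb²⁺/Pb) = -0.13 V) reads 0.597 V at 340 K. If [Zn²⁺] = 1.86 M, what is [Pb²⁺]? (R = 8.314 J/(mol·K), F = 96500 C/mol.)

0.2 M

From the Nernst equation, ln Q = nF(E° − E)/RT = 2×96500×(0.63 − 0.597)/(8.314×340) = 2.253, so Q = 9.52.
With Q = [Zn²⁺]/[Pb²⁺] and the known concentrations, [Pb²⁺] in the denominator gives [Pb²⁺] = 0.2 M.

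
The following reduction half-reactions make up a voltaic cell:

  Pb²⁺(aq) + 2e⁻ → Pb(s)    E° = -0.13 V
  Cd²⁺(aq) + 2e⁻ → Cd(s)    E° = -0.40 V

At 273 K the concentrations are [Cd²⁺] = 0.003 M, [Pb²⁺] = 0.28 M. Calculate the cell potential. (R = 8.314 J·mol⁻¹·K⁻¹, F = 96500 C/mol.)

The Pb²⁺/Pb couple has the higher reduction potential and acts as the cathode, so E°_cell = -0.13 − (-0.40) = 0.27 V.
Balancing electrons gives n = 2; the reaction quotient is Q = [Cd²⁺]/[Pb²⁺] = 0.0107.
E = E° − (RT/nF) ln Q = 0.27 − (8.314×273)/(2×96500) × (-4.536) = 0.270 + 0.053 = 0.323 V.

0.323 V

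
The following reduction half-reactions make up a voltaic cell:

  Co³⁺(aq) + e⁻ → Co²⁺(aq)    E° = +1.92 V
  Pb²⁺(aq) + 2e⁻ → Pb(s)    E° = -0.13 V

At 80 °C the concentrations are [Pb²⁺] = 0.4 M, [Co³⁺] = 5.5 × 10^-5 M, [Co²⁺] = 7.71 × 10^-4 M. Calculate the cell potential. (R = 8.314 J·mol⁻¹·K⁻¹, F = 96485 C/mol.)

1.98 V

The Co³⁺/Co²⁺ couple has the higher reduction potential and acts as the cathode, so E°_cell = +1.92 − (-0.13) = 2.05 V.
Balancing electrons gives n = 2; the reaction quotient is Q = [Pb²⁺]·[Co²⁺]^2/[Co³⁺]^2 = 78.6.
E = E° − (RT/nF) ln Q = 2.05 − (8.314×353)/(2×96485) × (4.364) = 2.050 − 0.066 = 1.984 V.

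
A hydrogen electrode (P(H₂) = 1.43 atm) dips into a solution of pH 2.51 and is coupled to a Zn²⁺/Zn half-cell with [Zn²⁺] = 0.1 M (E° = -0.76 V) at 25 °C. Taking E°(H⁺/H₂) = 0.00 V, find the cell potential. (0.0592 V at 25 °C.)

0.64 V

The hydrogen couple is the cathode, so E°_cell = 0.76 V; n = 2.
[H⁺] = 10^(−2.51) = 0.0031 M, and Q = [Zn²⁺]·P(H₂) / [H⁺]^2 = 1.5 × 10^4.
E = E° − (0.0592/2) log Q = 0.76 − (0.0592/2)(4.175) = 0.636 V.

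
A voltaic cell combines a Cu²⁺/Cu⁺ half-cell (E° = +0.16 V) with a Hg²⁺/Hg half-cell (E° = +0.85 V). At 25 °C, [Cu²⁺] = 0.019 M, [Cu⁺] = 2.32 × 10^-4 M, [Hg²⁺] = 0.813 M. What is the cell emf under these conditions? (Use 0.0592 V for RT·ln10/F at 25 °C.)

0.574 V

The Hg²⁺/Hg couple has the higher reduction potential and acts as the cathode, so E°_cell = +0.85 − (+0.16) = 0.69 V.
Balancing electrons gives n = 2; the reaction quotient is Q = [Cu²⁺]^2/([Cu⁺]^2·[Hg²⁺]) = 8250.
At 25 °C, E = E° − (0.0592/n) log Q = 0.69 − (0.0592/2)(3.916) = 0.690 − 0.116 = 0.574 V.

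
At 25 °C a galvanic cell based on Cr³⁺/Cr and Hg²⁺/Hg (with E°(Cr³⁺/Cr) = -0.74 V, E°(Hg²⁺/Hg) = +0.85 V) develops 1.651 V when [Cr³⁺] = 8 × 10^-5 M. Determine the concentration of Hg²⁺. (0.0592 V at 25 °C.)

0.21 M

From the Nernst equation, log Q = n(E° − E)/0.0592 = 6(1.59 − 1.651)/0.0592 = -6.182, so Q = 6.57 × 10^-7.
With Q = [Cr³⁺]^2/[Hg²⁺]^3 and the known concentrations, [Hg²⁺]^3 in the denominator gives [Hg²⁺] = 0.21 M.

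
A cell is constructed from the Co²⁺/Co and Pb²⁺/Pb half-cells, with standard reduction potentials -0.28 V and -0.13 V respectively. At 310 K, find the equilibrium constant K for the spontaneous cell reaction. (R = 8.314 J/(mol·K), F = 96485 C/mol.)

7.5 × 10^4

E°_cell = -0.13 − (-0.28) = 0.15 V, with n = 2 electrons transferred.
At equilibrium E = 0, so the Nernst equation gives ln K = nFE°/RT = (2)(96485)(0.15)/((8.314)(310)) = 11.23.
K = e^11.23 = 7.5 × 10^4.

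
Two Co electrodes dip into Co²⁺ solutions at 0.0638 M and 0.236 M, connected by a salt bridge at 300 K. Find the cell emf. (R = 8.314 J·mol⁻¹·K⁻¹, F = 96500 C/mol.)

0.017 V

Both half-cells are Co²⁺/Co, so E°_cell = 0. The concentrated side is the cathode; the cell reaction moves Co²⁺ from high to low concentration with n = 2.
Q = [Co²⁺]_dilute/[Co²⁺]_conc = 0.0638/0.236 = 0.270.
E = 0 − (RT/nF) ln Q = −((8.314×300)/(2×96500))(-1.308) = 0.0169 V.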